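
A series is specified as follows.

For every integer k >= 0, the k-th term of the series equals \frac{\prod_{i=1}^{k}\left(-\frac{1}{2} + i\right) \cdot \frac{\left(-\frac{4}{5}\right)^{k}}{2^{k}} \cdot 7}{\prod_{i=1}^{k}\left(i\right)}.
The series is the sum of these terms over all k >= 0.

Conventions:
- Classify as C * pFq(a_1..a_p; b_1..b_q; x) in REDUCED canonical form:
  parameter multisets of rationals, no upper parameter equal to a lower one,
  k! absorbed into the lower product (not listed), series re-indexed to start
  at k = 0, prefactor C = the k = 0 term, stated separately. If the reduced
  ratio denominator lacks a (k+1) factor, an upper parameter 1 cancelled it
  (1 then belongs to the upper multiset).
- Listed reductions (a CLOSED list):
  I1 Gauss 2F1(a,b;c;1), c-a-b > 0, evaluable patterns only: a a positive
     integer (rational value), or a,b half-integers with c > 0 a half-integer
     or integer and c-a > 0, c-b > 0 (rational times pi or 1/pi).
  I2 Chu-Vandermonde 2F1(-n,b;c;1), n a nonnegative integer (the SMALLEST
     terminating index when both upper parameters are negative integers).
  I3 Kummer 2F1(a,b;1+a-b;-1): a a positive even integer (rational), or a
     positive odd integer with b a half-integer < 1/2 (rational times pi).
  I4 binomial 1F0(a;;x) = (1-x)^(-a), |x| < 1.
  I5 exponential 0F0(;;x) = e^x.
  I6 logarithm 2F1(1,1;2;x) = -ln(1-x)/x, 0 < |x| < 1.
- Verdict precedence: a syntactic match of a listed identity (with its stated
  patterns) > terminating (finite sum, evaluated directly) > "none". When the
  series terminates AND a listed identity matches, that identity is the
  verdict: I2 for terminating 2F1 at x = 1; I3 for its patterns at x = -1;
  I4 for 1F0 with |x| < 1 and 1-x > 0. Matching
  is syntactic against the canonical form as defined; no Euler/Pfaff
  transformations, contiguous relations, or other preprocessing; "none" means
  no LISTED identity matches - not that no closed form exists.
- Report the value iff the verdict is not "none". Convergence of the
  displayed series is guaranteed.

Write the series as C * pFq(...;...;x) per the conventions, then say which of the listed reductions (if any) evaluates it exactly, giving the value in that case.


Classification (C = 7): 1F0 with upper {\frac{1}{2}}, lower {-}, argument x = -\frac{2}{5}. Verdict: the binomial series (I4) applies (the 1F0 binomial series: exponent -1/2, x = -\frac{2}{5}). Value: 7 \cdot \left(\frac{7}{5}\right)^{-\frac{1}{2}}.

First insight: t_0 being 7, the two k-th powers (C = 7, x = -2/5) combine into one argument.
Term ratio: r(k) = -\frac{2}{5} * (k+\frac{1}{2}) / [(k+1)] - rational; roots negated = parameters, x = -\frac{2}{5}, C = 7.


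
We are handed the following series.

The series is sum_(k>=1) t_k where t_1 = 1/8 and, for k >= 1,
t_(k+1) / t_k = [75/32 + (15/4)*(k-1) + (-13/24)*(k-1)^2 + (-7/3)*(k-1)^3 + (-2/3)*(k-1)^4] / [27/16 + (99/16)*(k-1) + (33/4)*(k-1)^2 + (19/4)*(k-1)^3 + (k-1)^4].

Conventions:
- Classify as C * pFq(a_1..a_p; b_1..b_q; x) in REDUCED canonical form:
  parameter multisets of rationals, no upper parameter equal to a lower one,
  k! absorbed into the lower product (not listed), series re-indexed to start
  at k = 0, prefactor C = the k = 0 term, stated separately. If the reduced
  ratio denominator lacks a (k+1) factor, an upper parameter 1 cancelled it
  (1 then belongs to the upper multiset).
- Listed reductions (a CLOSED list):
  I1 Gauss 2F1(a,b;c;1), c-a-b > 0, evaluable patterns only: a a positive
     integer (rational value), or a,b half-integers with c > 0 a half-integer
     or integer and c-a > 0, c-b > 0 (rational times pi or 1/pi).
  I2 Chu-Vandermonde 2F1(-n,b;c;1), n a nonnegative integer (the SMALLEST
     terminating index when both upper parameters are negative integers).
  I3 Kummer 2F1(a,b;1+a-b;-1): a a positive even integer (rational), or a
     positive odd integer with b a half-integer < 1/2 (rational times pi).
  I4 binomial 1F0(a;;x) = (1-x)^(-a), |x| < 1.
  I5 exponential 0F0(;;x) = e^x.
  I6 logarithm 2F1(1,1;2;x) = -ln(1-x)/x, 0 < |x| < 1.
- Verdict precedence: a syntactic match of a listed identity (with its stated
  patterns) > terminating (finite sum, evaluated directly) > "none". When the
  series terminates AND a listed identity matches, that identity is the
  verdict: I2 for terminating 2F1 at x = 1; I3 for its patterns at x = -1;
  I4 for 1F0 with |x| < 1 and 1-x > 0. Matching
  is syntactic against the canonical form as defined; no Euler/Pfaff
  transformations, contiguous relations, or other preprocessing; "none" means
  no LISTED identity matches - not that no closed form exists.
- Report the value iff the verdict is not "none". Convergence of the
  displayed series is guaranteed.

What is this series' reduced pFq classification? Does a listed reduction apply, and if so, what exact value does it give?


This is 1/8 * 2F1(-5/4, 5/2; 3/2; -2/3) in reduced canonical form. Verdict: none. A 2F1 with upper {-5/4, 5/2} fits none of I1-I6 at x = -2/3; the sum runs forever.

The tell: from the first term 1/8: the ratio is unreduced: k + 3/2 divides both sides (C = 1/8).
Adjacent-term ratio: r(k) = (-2/3) * (k-5/4) (k+5/2) / [(k+3/2) (k+1)] - poly over poly, x = (-2/3) from leading terms; C = 1/8 at k = 0.


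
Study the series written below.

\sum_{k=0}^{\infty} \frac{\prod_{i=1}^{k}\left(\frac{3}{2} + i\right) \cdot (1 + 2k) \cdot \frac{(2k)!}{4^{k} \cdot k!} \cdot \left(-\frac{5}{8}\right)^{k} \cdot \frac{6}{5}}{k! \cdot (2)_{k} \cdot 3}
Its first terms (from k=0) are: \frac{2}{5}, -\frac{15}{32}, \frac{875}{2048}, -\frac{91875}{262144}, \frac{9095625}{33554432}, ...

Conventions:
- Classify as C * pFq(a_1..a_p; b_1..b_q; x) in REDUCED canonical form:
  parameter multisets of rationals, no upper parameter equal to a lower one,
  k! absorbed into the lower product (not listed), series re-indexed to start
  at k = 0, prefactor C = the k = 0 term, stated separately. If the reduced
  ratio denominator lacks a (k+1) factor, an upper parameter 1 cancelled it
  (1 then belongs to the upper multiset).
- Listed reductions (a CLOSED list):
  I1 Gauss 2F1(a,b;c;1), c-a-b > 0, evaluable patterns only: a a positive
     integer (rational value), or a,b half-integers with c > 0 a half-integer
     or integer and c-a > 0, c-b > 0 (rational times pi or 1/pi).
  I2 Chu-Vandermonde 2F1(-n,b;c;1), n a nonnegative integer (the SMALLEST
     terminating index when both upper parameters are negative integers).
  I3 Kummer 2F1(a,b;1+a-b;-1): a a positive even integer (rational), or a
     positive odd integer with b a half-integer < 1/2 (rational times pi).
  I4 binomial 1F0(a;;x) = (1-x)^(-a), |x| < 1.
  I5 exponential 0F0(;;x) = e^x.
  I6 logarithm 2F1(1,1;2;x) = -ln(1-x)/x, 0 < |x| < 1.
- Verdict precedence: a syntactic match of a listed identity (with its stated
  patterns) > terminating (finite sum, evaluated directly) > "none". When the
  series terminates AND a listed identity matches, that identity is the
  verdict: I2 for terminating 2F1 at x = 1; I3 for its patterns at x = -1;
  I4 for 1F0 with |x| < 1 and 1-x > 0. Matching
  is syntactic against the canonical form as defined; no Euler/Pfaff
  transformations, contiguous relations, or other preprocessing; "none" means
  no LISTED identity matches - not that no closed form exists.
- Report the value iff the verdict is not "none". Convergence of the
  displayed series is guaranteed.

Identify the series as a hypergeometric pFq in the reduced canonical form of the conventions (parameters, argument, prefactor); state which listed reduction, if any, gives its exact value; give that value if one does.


Reduced: x = -\frac{5}{8}, 2F1, upper = {\frac{3}{2}, \frac{5}{2}}, lower = {2}, C = \frac{2}{5}. Verdict: none - at argument -\frac{5}{8} the multisets {\frac{3}{2}, \frac{5}{2}} ; {2} match no listed identity.

Structural cue: t_0 = \frac{2}{5} here, and the running product (C = 2/5) telescopes to a rising factorial.
Step ratio: r(k) = -\frac{5}{8} * (k+\frac{3}{2}) (k+\frac{5}{2}) / [(k+2) (k+1)] - rational in k. x = -\frac{5}{8}; t_0 = \frac{2}{5}; negate the roots.


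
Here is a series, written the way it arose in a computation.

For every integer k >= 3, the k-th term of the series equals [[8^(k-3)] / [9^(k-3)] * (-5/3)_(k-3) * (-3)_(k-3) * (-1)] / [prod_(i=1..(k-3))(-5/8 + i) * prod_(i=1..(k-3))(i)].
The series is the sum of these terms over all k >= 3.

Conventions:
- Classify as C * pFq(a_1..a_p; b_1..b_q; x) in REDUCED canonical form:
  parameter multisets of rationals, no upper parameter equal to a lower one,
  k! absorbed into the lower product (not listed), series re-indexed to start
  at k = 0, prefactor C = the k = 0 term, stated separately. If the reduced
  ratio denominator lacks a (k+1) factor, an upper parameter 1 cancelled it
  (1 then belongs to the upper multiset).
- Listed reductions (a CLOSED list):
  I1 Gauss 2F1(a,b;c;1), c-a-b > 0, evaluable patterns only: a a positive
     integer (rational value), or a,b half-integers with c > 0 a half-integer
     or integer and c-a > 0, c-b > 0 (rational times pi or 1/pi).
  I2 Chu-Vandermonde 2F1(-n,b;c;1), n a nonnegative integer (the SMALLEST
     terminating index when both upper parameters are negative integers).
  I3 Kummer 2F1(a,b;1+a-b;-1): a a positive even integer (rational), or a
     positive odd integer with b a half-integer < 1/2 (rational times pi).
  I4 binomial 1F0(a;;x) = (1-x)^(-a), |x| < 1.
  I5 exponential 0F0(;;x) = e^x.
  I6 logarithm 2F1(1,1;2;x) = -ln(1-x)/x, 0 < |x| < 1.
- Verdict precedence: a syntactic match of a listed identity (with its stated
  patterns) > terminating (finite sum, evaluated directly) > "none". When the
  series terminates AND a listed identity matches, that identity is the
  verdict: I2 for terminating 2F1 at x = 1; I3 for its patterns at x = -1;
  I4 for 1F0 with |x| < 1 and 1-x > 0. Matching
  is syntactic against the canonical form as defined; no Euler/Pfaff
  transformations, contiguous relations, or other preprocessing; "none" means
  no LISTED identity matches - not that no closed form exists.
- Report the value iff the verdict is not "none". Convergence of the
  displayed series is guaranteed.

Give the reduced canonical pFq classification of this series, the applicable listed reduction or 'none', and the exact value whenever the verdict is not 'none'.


At argument 8/9: a 2F1 with upper {-3, -5/3}, lower {3/8}, scaled by C = -1. Verdict: terminating. (-3)_k vanishes past k = 3, leaving a 4-term sum, computed directly. Sum: -219023801/12341241.

First insight: t_0 = -1 here, and the product of the first k integers (C = -1) is k!.
Term ratio: r(k) = (8/9) * (k-3) (k-5/3) / [(k+3/8) (k+1)] - rational in k. x = (8/9); t_0 = -1; negate the roots.


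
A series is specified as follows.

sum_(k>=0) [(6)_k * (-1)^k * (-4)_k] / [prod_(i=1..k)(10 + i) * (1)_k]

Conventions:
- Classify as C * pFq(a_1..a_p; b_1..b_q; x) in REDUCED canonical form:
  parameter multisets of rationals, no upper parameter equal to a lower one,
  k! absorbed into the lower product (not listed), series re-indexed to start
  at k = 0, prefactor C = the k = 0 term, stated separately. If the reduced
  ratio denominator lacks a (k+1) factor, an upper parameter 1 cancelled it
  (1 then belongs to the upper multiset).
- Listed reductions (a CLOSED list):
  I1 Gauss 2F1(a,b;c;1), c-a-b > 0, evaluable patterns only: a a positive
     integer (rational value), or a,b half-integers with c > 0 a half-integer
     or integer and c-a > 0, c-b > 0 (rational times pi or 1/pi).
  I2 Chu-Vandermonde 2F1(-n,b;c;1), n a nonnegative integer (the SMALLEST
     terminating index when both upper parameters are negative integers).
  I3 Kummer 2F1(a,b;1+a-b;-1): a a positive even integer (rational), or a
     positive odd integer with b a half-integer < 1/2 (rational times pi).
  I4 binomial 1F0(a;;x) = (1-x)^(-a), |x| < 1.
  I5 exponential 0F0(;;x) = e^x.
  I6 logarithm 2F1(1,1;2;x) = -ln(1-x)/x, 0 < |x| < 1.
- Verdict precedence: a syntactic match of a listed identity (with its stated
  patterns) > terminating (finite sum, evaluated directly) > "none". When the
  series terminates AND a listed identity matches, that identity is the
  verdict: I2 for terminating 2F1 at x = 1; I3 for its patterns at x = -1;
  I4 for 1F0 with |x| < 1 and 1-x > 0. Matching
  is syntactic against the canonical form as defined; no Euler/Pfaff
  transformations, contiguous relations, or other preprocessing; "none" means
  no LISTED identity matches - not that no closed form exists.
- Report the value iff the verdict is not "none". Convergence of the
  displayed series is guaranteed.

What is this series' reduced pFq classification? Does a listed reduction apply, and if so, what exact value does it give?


The series (x = -1) is 2F1: upper {-4, 6}, lower {11}, prefactor 1. Verdict (x = -1): Kummer's theorem (I3) applies (x = -1; c = 11 equals 1+a-b for upper {-4, 6}: listed pattern). Value: 6.

Key step: from the first term 1: (1)_k (C = 1) is k! itself.
Step ratio: r(k) = (-1) * (k-4) (k+6) / [(k+11) (k+1)] ; factor over Q: parameters, x = (-1), and C = 1.


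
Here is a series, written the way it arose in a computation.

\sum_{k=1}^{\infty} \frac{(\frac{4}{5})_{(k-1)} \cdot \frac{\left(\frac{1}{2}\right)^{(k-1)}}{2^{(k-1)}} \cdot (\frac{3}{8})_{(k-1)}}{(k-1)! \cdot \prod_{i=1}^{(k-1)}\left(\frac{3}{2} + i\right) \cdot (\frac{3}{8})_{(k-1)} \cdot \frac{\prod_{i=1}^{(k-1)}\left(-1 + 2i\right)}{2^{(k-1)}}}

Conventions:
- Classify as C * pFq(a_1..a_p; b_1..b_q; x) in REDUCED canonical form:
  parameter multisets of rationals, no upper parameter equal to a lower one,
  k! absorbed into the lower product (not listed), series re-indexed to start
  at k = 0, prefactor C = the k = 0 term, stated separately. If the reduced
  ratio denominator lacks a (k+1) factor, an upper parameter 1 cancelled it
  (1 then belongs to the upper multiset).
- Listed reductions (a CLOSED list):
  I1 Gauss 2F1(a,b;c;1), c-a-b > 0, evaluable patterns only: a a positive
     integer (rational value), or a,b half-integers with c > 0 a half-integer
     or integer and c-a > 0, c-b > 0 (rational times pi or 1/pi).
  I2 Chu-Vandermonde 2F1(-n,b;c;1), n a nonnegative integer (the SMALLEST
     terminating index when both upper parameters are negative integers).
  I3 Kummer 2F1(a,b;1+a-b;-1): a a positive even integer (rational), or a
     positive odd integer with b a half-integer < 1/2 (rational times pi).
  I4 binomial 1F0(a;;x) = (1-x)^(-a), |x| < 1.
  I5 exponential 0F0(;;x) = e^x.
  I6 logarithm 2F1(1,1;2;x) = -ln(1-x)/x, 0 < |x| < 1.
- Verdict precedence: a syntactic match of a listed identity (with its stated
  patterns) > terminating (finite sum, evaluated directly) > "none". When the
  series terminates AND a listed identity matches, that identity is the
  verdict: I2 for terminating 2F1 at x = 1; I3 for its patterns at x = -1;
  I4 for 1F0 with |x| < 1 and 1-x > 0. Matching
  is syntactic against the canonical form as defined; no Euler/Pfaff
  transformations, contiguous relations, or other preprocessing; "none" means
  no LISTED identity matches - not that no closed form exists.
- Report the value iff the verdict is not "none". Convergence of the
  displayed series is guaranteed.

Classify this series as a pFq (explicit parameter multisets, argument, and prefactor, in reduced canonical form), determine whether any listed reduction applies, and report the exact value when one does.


Structural cue: with t_0 = 1, the lower running product (C = 1, x = 1/4) is a rising factorial.
Consecutive-term ratio: r(k) = \frac{1}{4} * (k+\frac{4}{5}) / [(k+\frac{1}{2}) (k+\frac{5}{2}) (k+1)] ; factor over Q: parameters, x = \frac{1}{4}, and C = 1.

Canonical form: C = 1 times 1F2 with upper {\frac{4}{5}}, lower {\frac{1}{2}, \frac{5}{2}}, x = \frac{1}{4}. Verdict: none (x = \frac{1}{4}): each listed identity misses the multisets {\frac{4}{5}} ; {\frac{1}{2}, \frac{5}{2}}.


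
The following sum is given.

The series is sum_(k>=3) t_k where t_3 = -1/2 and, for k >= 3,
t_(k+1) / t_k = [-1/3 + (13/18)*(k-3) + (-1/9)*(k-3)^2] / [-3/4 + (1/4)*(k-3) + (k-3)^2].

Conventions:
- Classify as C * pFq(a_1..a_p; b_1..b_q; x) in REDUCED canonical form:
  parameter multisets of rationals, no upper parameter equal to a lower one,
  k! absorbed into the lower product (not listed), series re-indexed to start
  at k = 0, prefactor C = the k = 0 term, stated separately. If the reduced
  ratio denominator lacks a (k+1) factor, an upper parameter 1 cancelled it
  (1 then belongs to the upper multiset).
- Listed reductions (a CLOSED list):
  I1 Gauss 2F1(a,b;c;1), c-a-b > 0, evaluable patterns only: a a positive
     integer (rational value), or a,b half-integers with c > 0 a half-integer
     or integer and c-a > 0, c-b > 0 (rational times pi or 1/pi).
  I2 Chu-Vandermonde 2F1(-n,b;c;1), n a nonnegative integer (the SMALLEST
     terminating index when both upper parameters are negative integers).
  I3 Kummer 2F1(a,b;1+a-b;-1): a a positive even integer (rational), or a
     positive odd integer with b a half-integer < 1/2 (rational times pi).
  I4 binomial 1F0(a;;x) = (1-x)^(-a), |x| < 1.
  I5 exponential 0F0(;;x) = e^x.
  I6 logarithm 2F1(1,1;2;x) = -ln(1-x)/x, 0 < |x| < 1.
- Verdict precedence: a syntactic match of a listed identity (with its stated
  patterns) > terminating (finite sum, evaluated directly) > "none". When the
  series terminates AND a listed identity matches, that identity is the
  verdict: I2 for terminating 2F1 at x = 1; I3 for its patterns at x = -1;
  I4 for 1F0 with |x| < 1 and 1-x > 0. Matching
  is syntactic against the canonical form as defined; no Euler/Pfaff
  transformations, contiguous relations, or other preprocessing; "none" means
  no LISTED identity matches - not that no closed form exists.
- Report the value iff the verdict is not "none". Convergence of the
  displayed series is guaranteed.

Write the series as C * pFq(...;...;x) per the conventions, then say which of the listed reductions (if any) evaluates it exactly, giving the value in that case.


Prefactor -1/2, argument -1/9: 2F1 with upper {-6, -1/2} over lower {-3/4}. Verdict: terminating - upper -6 stops the sum at k = 6; the 7 terms are added exactly. Sum: -15715657/18068994.

The tell: x = (-1/9) and the expanded ratio factors over Q; prefactor -1/2, roots give parameters.
Term ratio: r(k) = (-1/9) * (k-6) (k-1/2) / [(k-3/4) (k+1)] - rational; roots negated = parameters, x = (-1/9), C = -1/2.


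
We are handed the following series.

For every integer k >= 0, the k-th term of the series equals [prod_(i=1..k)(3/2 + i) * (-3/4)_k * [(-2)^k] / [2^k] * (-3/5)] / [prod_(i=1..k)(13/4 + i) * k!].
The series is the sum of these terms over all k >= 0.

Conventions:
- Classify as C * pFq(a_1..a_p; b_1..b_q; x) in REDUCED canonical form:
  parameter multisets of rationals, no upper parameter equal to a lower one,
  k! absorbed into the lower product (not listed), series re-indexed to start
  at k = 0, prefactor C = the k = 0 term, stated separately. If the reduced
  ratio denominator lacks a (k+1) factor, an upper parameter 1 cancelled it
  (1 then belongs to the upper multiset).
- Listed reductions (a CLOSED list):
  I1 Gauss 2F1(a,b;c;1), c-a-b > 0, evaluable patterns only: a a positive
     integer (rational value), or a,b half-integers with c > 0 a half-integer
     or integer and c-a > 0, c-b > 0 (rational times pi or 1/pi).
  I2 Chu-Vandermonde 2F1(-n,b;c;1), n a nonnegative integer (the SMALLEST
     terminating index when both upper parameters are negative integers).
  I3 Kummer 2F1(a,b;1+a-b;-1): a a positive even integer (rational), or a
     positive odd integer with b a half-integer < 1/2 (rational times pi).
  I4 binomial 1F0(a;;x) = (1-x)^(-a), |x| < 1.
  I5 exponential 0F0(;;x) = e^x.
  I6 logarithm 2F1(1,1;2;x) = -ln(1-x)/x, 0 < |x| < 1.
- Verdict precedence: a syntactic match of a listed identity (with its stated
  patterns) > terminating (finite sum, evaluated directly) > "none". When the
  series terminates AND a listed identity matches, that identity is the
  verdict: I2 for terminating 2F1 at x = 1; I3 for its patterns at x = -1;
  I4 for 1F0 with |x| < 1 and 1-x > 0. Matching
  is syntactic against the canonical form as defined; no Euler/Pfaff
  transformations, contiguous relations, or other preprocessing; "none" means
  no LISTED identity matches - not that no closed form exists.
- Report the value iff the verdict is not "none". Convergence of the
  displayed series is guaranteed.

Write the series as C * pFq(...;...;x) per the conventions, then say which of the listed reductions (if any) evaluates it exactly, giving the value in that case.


Prefactor -3/5, argument -1: 2F1 with upper {-3/4, 5/2} over lower {17/4}. Verdict: none. A 2F1 with upper {-3/4, 5/2} fits none of I1-I6 at x = -1; the sum runs forever.

First insight: with t_0 = -3/5, the two k-th powers (C = -3/5, x = -1) combine into one argument.
Step ratio: r(k) = (-1) * (k-3/4) (k+5/2) / [(k+17/4) (k+1)] - poly over poly, x = (-1) from leading terms; C = -3/5 at k = 0.


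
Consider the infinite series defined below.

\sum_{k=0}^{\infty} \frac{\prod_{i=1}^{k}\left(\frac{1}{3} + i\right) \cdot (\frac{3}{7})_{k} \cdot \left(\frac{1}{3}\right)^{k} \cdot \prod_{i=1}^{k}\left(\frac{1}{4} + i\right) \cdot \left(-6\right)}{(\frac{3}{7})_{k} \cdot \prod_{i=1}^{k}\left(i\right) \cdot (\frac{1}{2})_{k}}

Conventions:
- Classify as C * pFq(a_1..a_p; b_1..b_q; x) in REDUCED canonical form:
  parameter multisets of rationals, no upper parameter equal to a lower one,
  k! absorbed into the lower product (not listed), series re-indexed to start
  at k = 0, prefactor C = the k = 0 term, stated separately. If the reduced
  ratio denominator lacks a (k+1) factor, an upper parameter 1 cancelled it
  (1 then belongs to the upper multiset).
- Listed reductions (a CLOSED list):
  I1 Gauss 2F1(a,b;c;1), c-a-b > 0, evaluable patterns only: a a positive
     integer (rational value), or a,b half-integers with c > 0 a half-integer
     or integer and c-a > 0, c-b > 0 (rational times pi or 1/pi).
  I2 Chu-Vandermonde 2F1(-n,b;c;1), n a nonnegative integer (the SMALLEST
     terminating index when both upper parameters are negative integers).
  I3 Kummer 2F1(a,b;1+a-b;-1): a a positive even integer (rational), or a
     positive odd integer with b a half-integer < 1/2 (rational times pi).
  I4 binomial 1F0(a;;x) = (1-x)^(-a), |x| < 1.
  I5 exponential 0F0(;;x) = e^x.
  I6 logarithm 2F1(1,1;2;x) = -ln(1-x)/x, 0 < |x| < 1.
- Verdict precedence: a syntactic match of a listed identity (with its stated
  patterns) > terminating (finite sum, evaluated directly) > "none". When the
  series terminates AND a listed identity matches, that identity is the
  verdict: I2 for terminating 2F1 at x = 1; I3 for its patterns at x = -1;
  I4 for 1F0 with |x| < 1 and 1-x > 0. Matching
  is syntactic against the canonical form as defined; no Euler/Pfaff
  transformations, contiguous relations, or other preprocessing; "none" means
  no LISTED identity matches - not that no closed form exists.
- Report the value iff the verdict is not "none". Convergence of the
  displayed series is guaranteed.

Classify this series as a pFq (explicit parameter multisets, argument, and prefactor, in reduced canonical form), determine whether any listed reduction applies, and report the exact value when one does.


This is -6 * 2F1(\frac{5}{4}, \frac{4}{3}; \frac{1}{2}; \frac{1}{3}) in reduced canonical form. Verdict: none. A 2F1 with upper {\frac{5}{4}, \frac{4}{3}} fits none of I1-I6 at x = \frac{1}{3}; the sum runs forever.

First insight: t_0 being -6, the product of the first k integers (C = -6) is k!.
Ratio: r(k) = \frac{1}{3} * (k+\frac{5}{4}) (k+\frac{4}{3}) / [(k+\frac{1}{2}) (k+1)] - rational; roots negated = parameters, x = \frac{1}{3}, C = -6.


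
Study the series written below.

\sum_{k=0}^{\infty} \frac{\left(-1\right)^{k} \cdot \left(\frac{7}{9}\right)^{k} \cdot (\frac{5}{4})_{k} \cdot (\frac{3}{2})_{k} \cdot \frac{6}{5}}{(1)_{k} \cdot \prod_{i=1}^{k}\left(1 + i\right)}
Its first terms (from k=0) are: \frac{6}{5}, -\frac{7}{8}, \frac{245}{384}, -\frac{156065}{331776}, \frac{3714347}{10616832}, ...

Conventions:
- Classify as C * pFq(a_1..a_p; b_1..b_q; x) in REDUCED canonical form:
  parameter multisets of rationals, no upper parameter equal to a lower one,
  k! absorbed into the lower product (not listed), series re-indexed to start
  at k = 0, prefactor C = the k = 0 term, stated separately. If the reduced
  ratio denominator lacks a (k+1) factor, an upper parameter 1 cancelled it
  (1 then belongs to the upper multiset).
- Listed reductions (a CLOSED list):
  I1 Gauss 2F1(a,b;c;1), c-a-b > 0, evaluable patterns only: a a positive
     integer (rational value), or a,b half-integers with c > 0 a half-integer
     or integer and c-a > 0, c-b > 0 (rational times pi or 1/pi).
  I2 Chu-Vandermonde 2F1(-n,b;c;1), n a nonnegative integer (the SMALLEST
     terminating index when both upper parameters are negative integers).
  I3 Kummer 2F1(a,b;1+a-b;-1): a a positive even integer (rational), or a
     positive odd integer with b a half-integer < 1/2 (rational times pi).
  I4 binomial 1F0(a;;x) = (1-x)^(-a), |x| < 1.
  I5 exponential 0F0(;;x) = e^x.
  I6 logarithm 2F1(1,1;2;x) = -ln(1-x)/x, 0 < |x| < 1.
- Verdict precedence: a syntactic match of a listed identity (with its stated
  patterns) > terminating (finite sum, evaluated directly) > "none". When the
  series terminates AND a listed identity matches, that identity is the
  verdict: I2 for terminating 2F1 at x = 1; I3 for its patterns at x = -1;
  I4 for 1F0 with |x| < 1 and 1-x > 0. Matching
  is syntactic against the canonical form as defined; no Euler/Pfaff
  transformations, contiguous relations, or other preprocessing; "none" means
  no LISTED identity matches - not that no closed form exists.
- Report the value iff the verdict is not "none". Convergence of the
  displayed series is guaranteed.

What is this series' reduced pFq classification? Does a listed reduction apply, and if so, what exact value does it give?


With C = \frac{6}{5}: the canonical form is 2F1(\frac{5}{4}, \frac{3}{2}; 2; -\frac{7}{9}). Verdict: none. No listed pattern accepts 2F1(\frac{5}{4}, \frac{3}{2}; 2; -\frac{7}{9}).

First insight: t_0 = \frac{6}{5} here, and (1)_k (C = 6/5, x = -7/9) is k! itself.
Term ratio: r(k) = -\frac{7}{9} * (k+\frac{5}{4}) (k+\frac{3}{2}) / [(k+2) (k+1)] - rational in k, leading ratio -\frac{7}{9}; with t_0 = \frac{6}{5}, classification follows.


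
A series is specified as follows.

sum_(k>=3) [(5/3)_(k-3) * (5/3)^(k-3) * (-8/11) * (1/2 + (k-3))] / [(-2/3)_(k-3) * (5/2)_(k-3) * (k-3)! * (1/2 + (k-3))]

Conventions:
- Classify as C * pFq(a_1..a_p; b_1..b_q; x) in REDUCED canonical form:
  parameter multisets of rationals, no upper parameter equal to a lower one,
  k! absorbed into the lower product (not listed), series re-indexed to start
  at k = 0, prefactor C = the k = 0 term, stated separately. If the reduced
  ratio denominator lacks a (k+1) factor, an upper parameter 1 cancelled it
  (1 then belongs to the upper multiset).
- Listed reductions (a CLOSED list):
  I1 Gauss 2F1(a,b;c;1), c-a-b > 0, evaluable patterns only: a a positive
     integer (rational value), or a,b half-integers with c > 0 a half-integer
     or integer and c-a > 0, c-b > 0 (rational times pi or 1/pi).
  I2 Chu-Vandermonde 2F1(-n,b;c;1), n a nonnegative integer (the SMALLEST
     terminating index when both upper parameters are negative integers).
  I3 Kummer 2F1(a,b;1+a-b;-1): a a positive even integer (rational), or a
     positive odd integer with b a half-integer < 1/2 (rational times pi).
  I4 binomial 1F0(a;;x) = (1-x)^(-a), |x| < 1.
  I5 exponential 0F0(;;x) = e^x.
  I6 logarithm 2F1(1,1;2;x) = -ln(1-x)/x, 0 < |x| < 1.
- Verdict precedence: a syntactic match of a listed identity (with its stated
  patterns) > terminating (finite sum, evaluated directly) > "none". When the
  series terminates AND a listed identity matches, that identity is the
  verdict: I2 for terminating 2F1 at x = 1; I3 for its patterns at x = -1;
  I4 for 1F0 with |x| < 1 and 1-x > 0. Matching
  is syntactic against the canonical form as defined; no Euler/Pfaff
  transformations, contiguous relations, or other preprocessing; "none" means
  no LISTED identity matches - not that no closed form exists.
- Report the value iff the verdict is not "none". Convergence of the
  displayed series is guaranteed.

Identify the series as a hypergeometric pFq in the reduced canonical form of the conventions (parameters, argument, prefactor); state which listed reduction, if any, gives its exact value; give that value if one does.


First insight: x = (5/3) and the factor k + 1/2 cancels (top and bottom), leaving C = -8/11, x = 5/3.
Consecutive-term ratio: r(k) = (5/3) * (k+5/3) / [(k-2/3) (k+5/2) (k+1)] - rational in k. x = (5/3); t_0 = -8/11; negate the roots.

Canonical form: C = -8/11 times 1F2 with upper {5/3}, lower {-2/3, 5/2}, x = 5/3. Verdict: none. No listed pattern accepts 1F2(5/3; -2/3, 5/2; 5/3).


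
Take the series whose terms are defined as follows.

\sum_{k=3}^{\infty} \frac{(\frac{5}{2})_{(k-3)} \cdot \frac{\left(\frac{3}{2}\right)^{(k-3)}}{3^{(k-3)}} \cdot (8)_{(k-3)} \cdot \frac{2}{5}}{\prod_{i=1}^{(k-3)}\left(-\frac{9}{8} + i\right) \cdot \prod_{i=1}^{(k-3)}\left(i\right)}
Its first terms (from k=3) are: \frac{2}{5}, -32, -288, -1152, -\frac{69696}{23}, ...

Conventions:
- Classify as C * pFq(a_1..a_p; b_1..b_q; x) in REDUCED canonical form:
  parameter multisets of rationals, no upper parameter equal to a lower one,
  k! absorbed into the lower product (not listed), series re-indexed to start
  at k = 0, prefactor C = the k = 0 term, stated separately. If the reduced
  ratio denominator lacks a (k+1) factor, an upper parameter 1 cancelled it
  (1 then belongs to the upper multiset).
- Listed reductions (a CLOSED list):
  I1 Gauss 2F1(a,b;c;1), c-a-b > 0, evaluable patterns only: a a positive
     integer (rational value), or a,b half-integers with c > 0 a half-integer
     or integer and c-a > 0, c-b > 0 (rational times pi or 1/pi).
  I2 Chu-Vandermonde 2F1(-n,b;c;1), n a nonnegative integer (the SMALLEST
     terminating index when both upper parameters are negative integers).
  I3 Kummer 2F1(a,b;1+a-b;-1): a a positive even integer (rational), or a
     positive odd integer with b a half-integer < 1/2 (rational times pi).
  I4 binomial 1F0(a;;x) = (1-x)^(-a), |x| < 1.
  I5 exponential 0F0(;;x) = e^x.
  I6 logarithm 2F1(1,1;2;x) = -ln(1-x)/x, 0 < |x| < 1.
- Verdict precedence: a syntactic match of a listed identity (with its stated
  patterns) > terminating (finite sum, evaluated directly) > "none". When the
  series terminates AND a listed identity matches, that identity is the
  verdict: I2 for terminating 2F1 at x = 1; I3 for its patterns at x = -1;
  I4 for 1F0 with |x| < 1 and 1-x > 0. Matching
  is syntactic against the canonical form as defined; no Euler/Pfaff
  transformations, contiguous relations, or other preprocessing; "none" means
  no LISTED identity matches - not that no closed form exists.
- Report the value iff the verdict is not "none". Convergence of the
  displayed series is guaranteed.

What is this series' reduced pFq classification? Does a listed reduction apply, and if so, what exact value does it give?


With C = \frac{2}{5}: the canonical form is 2F1(\frac{5}{2}, 8; -\frac{1}{8}; \frac{1}{2}). Verdict: none. Every listed pattern misses the 2F1 form at \frac{1}{2}, upper {\frac{5}{2}, 8}.

The tell: x = \frac{1}{2} and the lower running product (C = 2/5) is a rising factorial.
Adjacent-term ratio: r(k) = \frac{1}{2} * (k+\frac{5}{2}) (k+8) / [(k-\frac{1}{8}) (k+1)] - rational in k, leading ratio \frac{1}{2}; with t_0 = \frac{2}{5}, classification follows.


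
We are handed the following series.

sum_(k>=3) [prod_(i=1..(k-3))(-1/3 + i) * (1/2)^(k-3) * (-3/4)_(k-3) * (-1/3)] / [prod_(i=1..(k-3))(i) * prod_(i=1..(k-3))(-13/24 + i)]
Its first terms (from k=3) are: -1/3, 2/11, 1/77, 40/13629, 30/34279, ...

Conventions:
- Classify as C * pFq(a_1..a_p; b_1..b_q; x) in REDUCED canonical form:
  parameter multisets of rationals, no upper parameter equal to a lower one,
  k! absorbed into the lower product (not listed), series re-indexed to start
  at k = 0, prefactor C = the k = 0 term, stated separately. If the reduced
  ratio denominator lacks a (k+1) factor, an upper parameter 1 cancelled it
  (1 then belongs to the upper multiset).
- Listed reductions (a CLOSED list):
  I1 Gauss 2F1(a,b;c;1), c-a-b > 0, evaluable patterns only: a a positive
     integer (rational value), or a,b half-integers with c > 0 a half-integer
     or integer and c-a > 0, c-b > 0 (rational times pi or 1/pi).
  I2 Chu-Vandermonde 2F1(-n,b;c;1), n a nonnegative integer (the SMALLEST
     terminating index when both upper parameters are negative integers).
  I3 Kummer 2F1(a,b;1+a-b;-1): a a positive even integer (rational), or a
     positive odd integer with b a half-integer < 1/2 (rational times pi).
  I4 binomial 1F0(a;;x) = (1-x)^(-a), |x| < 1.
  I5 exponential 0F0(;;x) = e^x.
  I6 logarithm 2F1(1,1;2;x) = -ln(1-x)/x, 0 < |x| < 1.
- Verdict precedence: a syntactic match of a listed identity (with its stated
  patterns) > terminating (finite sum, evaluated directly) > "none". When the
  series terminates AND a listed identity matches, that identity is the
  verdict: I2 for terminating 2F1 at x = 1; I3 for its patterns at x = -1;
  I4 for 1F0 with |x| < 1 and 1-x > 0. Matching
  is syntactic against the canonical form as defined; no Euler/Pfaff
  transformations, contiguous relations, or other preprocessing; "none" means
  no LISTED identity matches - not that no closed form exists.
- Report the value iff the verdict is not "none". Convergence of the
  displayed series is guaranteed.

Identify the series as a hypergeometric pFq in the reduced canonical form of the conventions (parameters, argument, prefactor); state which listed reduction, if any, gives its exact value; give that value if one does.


Canonical form: C = -1/3 times 2F1 with upper {-3/4, 2/3}, lower {11/24}, x = 1/2. Verdict: none. A 2F1 with upper {-3/4, 2/3} fits none of I1-I6 at x = 1/2; the sum runs forever.

Structural cue: with t_0 = -1/3, the lower running product (C = -1/3) is a rising factorial.
Ratio: r(k) = (1/2) * (k-3/4) (k+2/3) / [(k+11/24) (k+1)] - poly over poly, x = (1/2) from leading terms; C = -1/3 at k = 0.


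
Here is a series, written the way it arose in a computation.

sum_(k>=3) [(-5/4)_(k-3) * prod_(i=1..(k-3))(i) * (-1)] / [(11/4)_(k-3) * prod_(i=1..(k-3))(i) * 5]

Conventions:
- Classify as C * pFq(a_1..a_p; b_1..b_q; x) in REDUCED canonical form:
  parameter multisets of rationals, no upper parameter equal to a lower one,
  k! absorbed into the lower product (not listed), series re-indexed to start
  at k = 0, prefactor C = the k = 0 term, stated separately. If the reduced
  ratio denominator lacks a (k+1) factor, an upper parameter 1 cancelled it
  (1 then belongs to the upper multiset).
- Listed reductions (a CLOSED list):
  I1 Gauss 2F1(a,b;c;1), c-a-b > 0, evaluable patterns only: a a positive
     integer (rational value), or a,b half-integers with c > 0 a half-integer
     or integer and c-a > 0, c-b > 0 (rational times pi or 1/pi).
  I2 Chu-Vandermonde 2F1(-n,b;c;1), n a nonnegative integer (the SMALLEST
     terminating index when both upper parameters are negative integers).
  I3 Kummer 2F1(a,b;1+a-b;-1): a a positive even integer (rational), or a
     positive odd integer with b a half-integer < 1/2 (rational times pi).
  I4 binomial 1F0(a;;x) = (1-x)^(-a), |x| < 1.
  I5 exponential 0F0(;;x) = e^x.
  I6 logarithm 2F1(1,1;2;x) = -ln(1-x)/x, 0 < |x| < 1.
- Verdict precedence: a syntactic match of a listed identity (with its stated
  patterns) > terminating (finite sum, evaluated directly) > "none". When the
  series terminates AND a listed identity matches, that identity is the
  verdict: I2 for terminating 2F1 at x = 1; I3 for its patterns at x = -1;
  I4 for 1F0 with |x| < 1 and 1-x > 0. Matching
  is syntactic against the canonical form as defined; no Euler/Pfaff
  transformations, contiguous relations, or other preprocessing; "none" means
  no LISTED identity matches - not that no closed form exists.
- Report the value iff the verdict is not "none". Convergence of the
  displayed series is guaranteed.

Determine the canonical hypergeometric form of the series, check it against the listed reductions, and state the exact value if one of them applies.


Key step: x = 1 and the product of the first k integers (C = -1/5, x = 1) is k!.
Adjacent-term ratio: r(k) = 1 * (k-5/4) (k+1) / [(k+11/4) (k+1)] - rational in k. x = 1; t_0 = -1/5; negate the roots.

This is -1/5 * 2F1(-5/4, 1; 11/4; 1) in reduced canonical form. Verdict at x = 1: Gauss (I1, integer-parameter pattern) matches (x = 1: the Gamma ratio telescopes since c-a-b = 3 > 0 and a = 1 in Z>0). Its exact value is -7/60.


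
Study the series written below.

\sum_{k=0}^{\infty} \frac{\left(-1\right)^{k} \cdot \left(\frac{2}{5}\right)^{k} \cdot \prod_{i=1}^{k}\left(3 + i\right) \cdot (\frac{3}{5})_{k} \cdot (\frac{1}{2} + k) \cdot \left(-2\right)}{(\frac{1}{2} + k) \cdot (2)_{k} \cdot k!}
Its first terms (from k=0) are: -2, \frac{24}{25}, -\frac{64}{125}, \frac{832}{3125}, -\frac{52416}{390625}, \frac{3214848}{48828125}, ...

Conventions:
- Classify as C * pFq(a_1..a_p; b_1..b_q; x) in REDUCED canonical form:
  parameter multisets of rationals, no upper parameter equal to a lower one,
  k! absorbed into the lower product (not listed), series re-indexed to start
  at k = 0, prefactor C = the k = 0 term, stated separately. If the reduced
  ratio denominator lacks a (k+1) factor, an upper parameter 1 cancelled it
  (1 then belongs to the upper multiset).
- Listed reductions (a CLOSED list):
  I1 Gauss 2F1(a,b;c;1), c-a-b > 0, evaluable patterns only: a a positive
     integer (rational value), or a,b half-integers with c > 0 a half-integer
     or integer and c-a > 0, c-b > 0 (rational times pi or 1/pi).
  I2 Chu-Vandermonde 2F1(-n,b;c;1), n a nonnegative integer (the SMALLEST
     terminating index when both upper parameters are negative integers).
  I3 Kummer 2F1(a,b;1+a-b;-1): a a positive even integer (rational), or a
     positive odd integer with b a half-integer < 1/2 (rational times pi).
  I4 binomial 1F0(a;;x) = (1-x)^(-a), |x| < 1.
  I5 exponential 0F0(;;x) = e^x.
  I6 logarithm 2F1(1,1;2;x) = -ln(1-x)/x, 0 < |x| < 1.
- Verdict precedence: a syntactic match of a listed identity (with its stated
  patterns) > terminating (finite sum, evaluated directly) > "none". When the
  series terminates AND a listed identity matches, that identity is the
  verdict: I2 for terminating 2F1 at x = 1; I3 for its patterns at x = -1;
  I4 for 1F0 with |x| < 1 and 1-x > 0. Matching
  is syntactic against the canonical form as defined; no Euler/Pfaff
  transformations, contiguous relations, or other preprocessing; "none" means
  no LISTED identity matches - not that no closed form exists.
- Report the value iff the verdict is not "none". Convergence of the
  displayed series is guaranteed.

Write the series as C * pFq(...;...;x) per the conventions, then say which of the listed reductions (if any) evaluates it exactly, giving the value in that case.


Structural cue: from the first term -2: the running product (prefactor -2) telescopes to a rising factorial.
Term ratio: r(k) = -\frac{2}{5} * (k+\frac{3}{5}) (k+4) / [(k+2) (k+1)] - poly over poly, x = -\frac{2}{5} from leading terms; C = -2 at k = 0.

With C = -2: the canonical form is 2F1(\frac{3}{5}, 4; 2; -\frac{2}{5}). Verdict: none. No listed pattern accepts 2F1(\frac{3}{5}, 4; 2; -\frac{2}{5}).


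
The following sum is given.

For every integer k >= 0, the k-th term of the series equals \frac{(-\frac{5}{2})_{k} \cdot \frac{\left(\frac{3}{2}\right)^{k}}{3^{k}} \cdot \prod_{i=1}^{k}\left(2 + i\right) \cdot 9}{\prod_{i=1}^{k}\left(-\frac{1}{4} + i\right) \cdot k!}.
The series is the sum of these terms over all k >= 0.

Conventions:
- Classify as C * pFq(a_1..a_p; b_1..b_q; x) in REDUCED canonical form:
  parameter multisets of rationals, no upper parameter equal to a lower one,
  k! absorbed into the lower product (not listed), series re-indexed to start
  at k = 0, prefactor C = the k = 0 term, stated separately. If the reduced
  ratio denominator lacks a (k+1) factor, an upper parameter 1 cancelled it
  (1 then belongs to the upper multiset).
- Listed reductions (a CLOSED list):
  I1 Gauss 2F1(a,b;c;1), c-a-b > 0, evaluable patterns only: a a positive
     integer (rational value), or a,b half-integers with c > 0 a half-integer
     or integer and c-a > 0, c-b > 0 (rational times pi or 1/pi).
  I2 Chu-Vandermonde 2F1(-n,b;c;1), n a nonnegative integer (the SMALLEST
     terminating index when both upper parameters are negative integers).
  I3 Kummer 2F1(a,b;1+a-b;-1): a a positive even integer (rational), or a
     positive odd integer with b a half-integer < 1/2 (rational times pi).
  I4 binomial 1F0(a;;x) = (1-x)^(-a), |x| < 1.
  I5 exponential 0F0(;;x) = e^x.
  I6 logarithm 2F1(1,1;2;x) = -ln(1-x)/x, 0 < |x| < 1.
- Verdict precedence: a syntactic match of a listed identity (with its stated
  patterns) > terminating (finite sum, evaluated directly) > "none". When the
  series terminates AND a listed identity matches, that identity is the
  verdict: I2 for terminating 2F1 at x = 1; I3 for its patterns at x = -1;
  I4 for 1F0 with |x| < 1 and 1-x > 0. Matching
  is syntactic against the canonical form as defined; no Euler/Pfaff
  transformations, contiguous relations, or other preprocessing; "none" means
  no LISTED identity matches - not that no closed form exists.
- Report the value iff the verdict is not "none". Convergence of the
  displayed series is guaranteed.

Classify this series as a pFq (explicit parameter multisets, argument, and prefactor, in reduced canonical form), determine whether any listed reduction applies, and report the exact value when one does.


x = \frac{1}{2} here; the reduced form reads 2F1, upper {-\frac{5}{2}, 3}, lower {\frac{3}{4}}, C = 9. Verdict: none. Every listed pattern misses the 2F1 form at \frac{1}{2}, upper {-\frac{5}{2}, 3}.

Key step: x = \frac{1}{2} and the two k-th powers (C = 9) combine into one argument.
Term ratio: r(k) = \frac{1}{2} * (k-\frac{5}{2}) (k+3) / [(k+\frac{3}{4}) (k+1)] - rational in k, leading ratio \frac{1}{2}; with t_0 = 9, classification follows.
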